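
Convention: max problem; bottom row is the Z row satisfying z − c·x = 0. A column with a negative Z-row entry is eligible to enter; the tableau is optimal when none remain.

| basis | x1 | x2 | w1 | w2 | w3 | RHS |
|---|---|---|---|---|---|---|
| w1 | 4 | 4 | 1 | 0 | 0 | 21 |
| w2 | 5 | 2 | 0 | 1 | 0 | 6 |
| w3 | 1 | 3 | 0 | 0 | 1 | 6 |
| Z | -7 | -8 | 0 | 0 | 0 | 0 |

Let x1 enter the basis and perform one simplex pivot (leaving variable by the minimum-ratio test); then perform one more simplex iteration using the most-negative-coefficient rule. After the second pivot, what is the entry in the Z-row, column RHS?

18

Ratio test on column x1 — row 1: 21/4 = 21/4; row 2: 6/5 = 6/5; row 3: 6/1 = 6. Minimum is 6/5 at row 2 (w2 leaves); pivot element 5.
Divide row 2 by 5; eliminate column x1 from the other rows.
Second iteration: most negative Z-row entry is -26/5 in column x2, so x2 enters.
Ratio test on column x2 — row 1: (81/5)/(12/5) = 27/4; row 2: (6/5)/(2/5) = 3; row 3: (24/5)/(13/5) = 24/13. Minimum is 24/13 at row 3 (w3 leaves); pivot element 13/5.
Divide row 3 by 13/5; eliminate column x2 from the other rows.
After both pivots, the entry at the Z-row, column RHS is 18.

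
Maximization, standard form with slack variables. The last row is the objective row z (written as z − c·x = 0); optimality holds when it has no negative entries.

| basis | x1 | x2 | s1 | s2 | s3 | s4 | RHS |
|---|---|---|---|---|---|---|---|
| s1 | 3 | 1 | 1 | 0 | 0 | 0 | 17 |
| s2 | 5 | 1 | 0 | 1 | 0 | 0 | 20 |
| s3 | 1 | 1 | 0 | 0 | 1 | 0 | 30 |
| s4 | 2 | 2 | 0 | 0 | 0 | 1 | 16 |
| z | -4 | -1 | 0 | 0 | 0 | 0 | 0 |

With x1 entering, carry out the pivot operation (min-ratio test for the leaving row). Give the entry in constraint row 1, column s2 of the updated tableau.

-3/5

Ratio test on column x1 — row 1: 17/3 = 17/3; row 2: 20/5 = 4; row 3: 30/1 = 30; row 4: 16/2 = 8. Minimum is 4 at row 2 (s2 leaves); pivot element 5.
Divide row 2 by 5; eliminate column x1 from the other rows.
Row 1 update in column s2: 0 − 3·(1/5) = -3/5.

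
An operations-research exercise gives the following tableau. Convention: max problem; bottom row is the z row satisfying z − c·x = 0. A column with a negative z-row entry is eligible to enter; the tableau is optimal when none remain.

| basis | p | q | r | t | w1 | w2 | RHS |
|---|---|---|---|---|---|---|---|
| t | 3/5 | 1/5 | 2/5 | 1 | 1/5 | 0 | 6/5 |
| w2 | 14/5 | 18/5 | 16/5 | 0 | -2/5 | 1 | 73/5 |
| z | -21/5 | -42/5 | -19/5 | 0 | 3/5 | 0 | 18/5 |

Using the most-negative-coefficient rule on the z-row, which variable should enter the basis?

Negative z-row entries: p: -21/5, q: -42/5, r: -19/5.
The most negative is -42/5 in column q, so q enters.

q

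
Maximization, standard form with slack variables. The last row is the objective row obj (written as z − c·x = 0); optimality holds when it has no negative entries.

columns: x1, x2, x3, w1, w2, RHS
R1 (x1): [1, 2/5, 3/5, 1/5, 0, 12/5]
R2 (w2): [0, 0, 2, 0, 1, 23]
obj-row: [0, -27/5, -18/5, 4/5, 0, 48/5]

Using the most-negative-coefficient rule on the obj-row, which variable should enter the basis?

Negative obj-row entries: x2: -27/5, x3: -18/5.
The most negative is -27/5 in column x2, so x2 enters.

x2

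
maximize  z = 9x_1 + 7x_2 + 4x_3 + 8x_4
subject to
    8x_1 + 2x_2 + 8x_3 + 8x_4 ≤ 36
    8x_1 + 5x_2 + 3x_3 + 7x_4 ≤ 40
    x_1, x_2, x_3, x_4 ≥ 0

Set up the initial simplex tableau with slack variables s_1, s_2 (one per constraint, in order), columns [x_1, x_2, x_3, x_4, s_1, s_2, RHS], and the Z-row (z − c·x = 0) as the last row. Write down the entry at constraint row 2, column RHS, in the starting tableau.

The RHS of constraint 2 is b_2 = 40.

40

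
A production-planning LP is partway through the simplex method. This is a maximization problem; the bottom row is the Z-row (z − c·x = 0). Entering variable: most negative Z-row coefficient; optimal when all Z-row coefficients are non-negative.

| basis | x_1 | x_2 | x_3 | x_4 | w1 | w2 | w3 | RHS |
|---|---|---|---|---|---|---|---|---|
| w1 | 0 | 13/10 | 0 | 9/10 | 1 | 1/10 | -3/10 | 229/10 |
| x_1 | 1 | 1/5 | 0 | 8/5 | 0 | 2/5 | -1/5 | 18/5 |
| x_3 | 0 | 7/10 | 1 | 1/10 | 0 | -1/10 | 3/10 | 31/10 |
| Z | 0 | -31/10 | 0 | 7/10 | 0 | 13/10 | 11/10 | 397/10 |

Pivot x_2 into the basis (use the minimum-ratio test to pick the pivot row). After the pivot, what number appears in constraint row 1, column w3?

Ratio test on column x_2 — row 1: (229/10)/(13/10) = 229/13; row 2: (18/5)/(1/5) = 18; row 3: (31/10)/(7/10) = 31/7. Minimum is 31/7 at row 3 (x_3 leaves); pivot element 7/10.
Divide row 3 by 7/10; eliminate column x_2 from the other rows.
Row 1 update in column w3: -3/10 − (13/10)·(3/7) = -6/7.

-6/7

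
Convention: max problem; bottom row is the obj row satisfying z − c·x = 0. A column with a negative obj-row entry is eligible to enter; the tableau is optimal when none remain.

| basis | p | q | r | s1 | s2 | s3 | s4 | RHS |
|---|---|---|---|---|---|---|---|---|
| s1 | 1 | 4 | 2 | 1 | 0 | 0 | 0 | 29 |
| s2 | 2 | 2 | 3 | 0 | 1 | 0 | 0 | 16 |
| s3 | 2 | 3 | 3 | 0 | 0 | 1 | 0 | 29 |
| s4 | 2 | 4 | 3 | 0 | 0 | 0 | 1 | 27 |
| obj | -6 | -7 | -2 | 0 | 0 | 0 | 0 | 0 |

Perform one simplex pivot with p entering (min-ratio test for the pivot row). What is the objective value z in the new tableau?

Ratio test on column p — row 1: 29/1 = 29; row 2: 16/2 = 8; row 3: 29/2 = 29/2; row 4: 27/2 = 27/2. Minimum is 8 at row 2 (s2 leaves); pivot element 2.
Pivot on row 2; the obj-row RHS becomes 0 − (-6)·8 = 48.

48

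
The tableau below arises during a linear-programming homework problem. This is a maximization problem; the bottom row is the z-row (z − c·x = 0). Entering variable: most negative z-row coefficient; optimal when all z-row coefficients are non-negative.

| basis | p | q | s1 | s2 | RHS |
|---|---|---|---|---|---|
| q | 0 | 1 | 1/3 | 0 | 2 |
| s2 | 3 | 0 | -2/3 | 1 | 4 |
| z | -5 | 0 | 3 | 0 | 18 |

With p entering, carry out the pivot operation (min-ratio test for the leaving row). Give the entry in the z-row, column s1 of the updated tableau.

Ratio test on column p — row 1: entry 0 ≤ 0; row 2: 4/3 = 4/3. Minimum is 4/3 at row 2 (s2 leaves); pivot element 3.
Divide row 2 by 3; eliminate column p from the other rows.
z-row update in column s1: 3 − (-5)·(-2/9) = 17/9.

17/9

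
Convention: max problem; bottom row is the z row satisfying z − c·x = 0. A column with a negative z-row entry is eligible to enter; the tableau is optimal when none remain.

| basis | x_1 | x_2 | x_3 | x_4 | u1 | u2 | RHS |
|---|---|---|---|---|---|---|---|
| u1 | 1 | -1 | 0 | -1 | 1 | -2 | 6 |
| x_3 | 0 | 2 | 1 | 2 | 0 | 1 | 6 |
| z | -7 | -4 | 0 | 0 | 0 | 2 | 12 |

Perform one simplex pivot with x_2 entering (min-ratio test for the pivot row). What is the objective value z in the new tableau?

24

Ratio test on column x_2 — row 1: entry -1 ≤ 0; row 2: 6/2 = 3. Minimum is 3 at row 2 (x_3 leaves); pivot element 2.
Pivot on row 2; the z-row RHS becomes 12 − (-4)·3 = 24.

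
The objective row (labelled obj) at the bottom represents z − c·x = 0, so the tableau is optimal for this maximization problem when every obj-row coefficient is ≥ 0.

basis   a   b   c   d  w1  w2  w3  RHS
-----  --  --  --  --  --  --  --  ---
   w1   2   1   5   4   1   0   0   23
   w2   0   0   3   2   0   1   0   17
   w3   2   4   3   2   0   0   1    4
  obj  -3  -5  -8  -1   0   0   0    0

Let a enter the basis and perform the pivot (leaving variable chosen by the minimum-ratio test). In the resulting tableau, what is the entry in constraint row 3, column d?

Ratio test on column a — row 1: 23/2 = 23/2; row 2: entry 0 ≤ 0; row 3: 4/2 = 2. Minimum is 2 at row 3 (w3 leaves); pivot element 2.
Divide row 3 by 2; eliminate column a from the other rows.
In the new row 3, the d entry is the old entry divided by the pivot: 2/2 = 1.

1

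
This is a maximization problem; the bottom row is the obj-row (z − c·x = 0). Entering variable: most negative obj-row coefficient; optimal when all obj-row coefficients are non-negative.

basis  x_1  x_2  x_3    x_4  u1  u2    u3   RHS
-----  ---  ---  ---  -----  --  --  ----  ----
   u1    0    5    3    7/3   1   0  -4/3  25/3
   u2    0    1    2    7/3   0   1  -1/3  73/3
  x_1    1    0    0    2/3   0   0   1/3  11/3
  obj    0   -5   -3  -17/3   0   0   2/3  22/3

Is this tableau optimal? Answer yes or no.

The obj-row has a negative entry -17/3 in column x_4, so it is not optimal.

no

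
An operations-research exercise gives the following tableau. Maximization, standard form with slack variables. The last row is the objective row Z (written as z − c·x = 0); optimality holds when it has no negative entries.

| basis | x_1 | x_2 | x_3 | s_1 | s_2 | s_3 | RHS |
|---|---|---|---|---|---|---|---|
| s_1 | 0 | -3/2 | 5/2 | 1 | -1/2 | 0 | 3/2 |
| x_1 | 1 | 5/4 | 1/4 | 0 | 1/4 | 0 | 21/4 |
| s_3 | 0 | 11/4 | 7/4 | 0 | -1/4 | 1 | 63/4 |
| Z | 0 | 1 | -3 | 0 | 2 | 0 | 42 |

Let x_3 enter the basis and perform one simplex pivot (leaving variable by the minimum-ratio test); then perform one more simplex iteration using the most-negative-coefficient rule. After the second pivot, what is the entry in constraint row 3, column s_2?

-5/7

Ratio test on column x_3 — row 1: (3/2)/(5/2) = 3/5; row 2: (21/4)/(1/4) = 21; row 3: (63/4)/(7/4) = 9. Minimum is 3/5 at row 1 (s_1 leaves); pivot element 5/2.
Divide row 1 by 5/2; eliminate column x_3 from the other rows.
Second iteration: most negative Z-row entry is -4/5 in column x_2, so x_2 enters.
Ratio test on column x_2 — row 1: entry -3/5 ≤ 0; row 2: (51/10)/(7/5) = 51/14; row 3: (147/10)/(19/5) = 147/38. Minimum is 51/14 at row 2 (x_1 leaves); pivot element 7/5.
Divide row 2 by 7/5; eliminate column x_2 from the other rows.
After both pivots, the entry at constraint row 3, column s_2 is -5/7.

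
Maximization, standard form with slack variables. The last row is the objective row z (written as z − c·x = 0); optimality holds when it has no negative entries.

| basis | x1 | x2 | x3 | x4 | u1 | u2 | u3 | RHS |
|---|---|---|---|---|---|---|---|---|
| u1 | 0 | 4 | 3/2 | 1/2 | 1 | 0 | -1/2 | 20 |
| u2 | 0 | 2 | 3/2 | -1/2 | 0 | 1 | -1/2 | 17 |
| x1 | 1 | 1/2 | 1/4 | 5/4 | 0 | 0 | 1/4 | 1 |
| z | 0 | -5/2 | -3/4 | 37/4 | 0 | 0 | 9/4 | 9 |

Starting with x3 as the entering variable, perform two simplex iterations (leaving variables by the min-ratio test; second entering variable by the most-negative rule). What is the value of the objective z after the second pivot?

14

Ratio test on column x3 — row 1: 20/(3/2) = 40/3; row 2: 17/(3/2) = 34/3; row 3: 1/(1/4) = 4. Minimum is 4 at row 3 (x1 leaves); pivot element 1/4.
Pivot on row 3; the z-row RHS becomes 9 − (-3/4)·4 = 12.
Next entering variable (most negative z-row entry -1): x2.
Ratio test on column x2 — row 1: 14/1 = 14; row 2: entry -1 ≤ 0; row 3: 4/2 = 2. Minimum is 2 at row 3 (x3 leaves); pivot element 2.
After the second pivot the z-row RHS is 12 − (-1)·2 = 14.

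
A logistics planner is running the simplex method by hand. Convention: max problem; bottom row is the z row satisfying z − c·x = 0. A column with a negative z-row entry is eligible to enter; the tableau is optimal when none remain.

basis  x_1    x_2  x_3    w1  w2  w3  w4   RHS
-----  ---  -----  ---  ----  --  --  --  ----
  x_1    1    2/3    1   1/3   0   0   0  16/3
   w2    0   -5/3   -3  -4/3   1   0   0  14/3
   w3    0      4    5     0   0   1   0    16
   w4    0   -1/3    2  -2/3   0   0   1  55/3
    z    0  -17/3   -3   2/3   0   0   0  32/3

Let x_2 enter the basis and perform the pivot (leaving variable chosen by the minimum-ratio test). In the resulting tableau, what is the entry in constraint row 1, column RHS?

Ratio test on column x_2 — row 1: (16/3)/(2/3) = 8; row 2: entry -5/3 ≤ 0; row 3: 16/4 = 4; row 4: entry -1/3 ≤ 0. Minimum is 4 at row 3 (w3 leaves); pivot element 4.
Divide row 3 by 4; eliminate column x_2 from the other rows.
Row 1 update in column RHS: 16/3 − (2/3)·4 = 8/3.

8/3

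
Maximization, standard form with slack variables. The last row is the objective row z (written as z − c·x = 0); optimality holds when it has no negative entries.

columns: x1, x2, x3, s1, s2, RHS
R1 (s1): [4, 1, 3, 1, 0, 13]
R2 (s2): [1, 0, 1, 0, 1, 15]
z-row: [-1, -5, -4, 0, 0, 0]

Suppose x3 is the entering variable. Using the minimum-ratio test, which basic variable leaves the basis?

Column x3 entries and ratios — s1: 13/3 = 13/3; s2: 15/1 = 15.
Smallest ratio is 13/3 in the row of s1, so s1 leaves.

s1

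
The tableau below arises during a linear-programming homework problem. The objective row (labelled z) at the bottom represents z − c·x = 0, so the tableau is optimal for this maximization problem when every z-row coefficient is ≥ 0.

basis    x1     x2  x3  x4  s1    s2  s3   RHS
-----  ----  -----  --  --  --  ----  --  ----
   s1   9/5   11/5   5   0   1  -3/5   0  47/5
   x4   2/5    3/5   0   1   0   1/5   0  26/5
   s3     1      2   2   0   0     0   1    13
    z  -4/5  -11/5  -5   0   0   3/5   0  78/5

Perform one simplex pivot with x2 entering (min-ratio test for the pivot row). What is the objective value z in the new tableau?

Ratio test on column x2 — row 1: (47/5)/(11/5) = 47/11; row 2: (26/5)/(3/5) = 26/3; row 3: 13/2 = 13/2. Minimum is 47/11 at row 1 (s1 leaves); pivot element 11/5.
Pivot on row 1; the z-row RHS becomes 78/5 − (-11/5)·(47/11) = 25.

25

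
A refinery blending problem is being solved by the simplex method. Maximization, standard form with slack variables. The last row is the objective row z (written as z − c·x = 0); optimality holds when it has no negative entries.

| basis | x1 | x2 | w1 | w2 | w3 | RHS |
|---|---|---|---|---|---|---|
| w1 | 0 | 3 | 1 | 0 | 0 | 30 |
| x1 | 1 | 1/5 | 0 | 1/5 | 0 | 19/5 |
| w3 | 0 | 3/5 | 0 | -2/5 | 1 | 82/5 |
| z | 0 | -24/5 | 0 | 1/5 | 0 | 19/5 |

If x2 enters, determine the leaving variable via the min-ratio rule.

Column x2 entries and ratios — w1: 30/3 = 10; x1: (19/5)/(1/5) = 19; w3: (82/5)/(3/5) = 82/3.
Smallest ratio is 10 in the row of w1, so w1 leaves.

w1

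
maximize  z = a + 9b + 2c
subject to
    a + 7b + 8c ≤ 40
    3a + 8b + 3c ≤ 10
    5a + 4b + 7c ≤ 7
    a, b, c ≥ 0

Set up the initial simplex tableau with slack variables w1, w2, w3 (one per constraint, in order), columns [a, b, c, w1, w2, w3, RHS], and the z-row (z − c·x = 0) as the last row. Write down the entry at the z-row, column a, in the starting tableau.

The z-row carries the negated objective coefficients: the a entry is -1.

-1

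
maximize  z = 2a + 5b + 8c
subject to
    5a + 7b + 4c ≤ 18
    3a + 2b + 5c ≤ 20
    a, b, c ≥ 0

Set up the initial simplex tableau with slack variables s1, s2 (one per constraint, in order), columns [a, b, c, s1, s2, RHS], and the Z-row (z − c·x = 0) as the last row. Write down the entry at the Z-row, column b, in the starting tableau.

The Z-row carries the negated objective coefficients: the b entry is -5.

-5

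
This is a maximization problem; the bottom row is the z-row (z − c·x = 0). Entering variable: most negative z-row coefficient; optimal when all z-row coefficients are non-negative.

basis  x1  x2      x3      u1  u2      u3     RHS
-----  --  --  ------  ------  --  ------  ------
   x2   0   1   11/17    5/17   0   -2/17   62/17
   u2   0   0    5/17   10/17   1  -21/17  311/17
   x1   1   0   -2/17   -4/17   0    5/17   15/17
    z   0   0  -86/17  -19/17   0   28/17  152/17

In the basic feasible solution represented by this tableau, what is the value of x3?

0

x3 is not in the basis, so in the current basic feasible solution x3 = 0.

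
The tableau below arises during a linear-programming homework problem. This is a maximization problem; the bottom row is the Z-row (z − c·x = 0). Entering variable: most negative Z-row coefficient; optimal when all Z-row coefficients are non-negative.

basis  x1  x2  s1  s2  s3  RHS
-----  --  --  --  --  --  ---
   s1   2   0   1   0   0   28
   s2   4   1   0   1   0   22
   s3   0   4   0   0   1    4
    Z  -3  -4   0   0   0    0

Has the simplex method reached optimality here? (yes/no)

no

The Z-row has a negative entry -4 in column x2, so it is not optimal.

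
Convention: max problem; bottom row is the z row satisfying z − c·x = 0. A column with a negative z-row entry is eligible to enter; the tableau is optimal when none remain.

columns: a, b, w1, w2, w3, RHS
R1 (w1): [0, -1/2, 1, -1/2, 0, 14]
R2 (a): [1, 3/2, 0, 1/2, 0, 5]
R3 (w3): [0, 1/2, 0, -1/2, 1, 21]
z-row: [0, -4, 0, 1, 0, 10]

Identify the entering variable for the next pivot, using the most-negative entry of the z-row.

b

Negative z-row entries: b: -4.
The most negative is -4 in column b, so b enters.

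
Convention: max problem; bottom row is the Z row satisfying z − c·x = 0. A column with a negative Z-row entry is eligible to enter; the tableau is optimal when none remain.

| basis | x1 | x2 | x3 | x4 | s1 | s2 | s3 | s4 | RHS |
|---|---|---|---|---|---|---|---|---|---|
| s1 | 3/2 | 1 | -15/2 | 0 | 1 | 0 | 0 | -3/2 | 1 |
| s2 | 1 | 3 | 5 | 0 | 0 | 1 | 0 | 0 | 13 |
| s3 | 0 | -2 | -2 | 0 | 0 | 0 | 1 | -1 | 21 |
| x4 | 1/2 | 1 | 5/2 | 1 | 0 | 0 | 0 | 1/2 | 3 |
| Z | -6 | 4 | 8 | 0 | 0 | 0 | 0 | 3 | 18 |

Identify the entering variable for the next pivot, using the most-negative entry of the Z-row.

x1

Negative Z-row entries: x1: -6.
The most negative is -6 in column x1, so x1 enters.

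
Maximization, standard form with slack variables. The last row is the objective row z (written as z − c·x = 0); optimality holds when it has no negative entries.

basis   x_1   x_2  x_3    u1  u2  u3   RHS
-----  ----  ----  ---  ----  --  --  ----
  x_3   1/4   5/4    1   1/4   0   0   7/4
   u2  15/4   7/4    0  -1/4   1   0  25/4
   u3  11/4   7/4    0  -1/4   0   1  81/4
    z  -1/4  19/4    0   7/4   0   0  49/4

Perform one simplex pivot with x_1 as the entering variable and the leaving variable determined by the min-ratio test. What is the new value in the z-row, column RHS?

38/3

Ratio test on column x_1 — row 1: (7/4)/(1/4) = 7; row 2: (25/4)/(15/4) = 5/3; row 3: (81/4)/(11/4) = 81/11. Minimum is 5/3 at row 2 (u2 leaves); pivot element 15/4.
Divide row 2 by 15/4; eliminate column x_1 from the other rows.
z-row update in column RHS: 49/4 − (-1/4)·(5/3) = 38/3.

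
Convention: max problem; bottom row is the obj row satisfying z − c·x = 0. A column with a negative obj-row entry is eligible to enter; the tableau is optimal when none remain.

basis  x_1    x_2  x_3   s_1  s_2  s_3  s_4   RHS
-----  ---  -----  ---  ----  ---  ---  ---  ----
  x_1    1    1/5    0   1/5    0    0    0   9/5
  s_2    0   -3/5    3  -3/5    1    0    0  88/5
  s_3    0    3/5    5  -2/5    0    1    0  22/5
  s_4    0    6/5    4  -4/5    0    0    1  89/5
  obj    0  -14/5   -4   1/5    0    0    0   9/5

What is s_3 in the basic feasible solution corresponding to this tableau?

22/5

s_3 is basic (row 3); its value is the RHS of that row, 22/5.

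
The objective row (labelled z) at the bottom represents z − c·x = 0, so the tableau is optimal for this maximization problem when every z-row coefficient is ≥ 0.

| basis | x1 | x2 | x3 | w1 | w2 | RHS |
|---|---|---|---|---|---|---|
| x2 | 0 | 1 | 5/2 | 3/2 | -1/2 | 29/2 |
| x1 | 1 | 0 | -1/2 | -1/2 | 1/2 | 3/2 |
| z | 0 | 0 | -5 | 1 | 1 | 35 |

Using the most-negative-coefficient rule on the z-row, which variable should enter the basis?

x3

Negative z-row entries: x3: -5.
The most negative is -5 in column x3, so x3 enters.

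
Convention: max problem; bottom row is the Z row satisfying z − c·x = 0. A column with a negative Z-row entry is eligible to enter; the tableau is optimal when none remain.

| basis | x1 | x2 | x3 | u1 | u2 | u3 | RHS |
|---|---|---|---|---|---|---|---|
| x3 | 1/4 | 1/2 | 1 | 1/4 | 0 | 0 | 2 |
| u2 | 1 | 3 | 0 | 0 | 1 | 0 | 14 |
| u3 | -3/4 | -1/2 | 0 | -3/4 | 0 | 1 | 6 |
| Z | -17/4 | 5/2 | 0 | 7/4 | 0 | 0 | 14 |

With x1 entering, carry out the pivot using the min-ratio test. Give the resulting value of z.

48

Ratio test on column x1 — row 1: 2/(1/4) = 8; row 2: 14/1 = 14; row 3: entry -3/4 ≤ 0. Minimum is 8 at row 1 (x3 leaves); pivot element 1/4.
Pivot on row 1; the Z-row RHS becomes 14 − (-17/4)·8 = 48.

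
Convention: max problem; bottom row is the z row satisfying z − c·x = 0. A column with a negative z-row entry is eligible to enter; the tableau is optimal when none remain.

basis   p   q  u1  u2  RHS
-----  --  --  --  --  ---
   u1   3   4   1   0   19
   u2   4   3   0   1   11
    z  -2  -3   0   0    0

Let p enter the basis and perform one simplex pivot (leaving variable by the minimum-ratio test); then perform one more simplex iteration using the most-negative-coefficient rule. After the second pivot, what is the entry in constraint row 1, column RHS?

13/3

Ratio test on column p — row 1: 19/3 = 19/3; row 2: 11/4 = 11/4. Minimum is 11/4 at row 2 (u2 leaves); pivot element 4.
Divide row 2 by 4; eliminate column p from the other rows.
Second iteration: most negative z-row entry is -3/2 in column q, so q enters.
Ratio test on column q — row 1: (43/4)/(7/4) = 43/7; row 2: (11/4)/(3/4) = 11/3. Minimum is 11/3 at row 2 (p leaves); pivot element 3/4.
Divide row 2 by 3/4; eliminate column q from the other rows.
After both pivots, the entry at constraint row 1, column RHS is 13/3.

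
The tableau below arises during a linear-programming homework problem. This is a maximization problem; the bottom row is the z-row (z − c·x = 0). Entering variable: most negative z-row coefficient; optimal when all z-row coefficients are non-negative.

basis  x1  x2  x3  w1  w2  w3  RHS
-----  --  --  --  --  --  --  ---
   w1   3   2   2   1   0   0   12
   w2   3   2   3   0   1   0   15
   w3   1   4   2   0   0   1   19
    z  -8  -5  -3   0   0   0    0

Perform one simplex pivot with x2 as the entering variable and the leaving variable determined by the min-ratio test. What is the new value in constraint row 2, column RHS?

Ratio test on column x2 — row 1: 12/2 = 6; row 2: 15/2 = 15/2; row 3: 19/4 = 19/4. Minimum is 19/4 at row 3 (w3 leaves); pivot element 4.
Divide row 3 by 4; eliminate column x2 from the other rows.
Row 2 update in column RHS: 15 − 2·(19/4) = 11/2.

11/2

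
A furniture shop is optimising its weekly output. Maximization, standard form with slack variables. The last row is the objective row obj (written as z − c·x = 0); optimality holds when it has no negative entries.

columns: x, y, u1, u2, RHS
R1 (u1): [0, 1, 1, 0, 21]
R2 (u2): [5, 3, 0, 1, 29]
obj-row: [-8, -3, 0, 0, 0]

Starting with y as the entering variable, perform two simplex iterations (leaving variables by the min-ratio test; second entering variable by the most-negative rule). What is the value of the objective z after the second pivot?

232/5

Ratio test on column y — row 1: 21/1 = 21; row 2: 29/3 = 29/3. Minimum is 29/3 at row 2 (u2 leaves); pivot element 3.
Pivot on row 2; the obj-row RHS becomes 0 − (-3)·(29/3) = 29.
Next entering variable (most negative obj-row entry -3): x.
Ratio test on column x — row 1: entry -5/3 ≤ 0; row 2: (29/3)/(5/3) = 29/5. Minimum is 29/5 at row 2 (y leaves); pivot element 5/3.
After the second pivot the obj-row RHS is 29 − (-3)·(29/5) = 232/5.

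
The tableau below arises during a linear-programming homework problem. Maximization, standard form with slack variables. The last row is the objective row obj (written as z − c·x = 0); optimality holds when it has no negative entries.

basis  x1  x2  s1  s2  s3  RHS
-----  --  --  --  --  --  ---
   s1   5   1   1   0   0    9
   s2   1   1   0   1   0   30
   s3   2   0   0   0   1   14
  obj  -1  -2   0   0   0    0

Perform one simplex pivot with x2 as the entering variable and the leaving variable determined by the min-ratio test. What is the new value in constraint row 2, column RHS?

21

Ratio test on column x2 — row 1: 9/1 = 9; row 2: 30/1 = 30; row 3: entry 0 ≤ 0. Minimum is 9 at row 1 (s1 leaves); pivot element 1.
Divide row 1 by 1; eliminate column x2 from the other rows.
Row 2 update in column RHS: 30 − 1·9 = 21.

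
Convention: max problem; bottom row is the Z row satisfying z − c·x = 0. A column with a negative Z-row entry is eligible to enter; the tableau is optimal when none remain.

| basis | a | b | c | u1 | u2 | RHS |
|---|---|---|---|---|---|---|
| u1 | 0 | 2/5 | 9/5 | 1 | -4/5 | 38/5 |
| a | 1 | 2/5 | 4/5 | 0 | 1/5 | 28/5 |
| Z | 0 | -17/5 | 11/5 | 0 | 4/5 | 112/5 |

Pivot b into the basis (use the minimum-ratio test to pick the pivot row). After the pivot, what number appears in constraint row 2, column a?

5/2

Ratio test on column b — row 1: (38/5)/(2/5) = 19; row 2: (28/5)/(2/5) = 14. Minimum is 14 at row 2 (a leaves); pivot element 2/5.
Divide row 2 by 2/5; eliminate column b from the other rows.
In the new row 2, the a entry is the old entry divided by the pivot: 1/(2/5) = 5/2.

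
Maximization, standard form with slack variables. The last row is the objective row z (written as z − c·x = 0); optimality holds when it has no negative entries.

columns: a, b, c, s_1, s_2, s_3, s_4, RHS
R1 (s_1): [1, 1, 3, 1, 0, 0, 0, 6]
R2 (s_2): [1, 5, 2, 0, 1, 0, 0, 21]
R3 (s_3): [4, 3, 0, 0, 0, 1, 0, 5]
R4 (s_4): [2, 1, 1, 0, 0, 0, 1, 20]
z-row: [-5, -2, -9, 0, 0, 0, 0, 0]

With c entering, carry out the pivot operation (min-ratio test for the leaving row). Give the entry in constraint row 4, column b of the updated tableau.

Ratio test on column c — row 1: 6/3 = 2; row 2: 21/2 = 21/2; row 3: entry 0 ≤ 0; row 4: 20/1 = 20. Minimum is 2 at row 1 (s_1 leaves); pivot element 3.
Divide row 1 by 3; eliminate column c from the other rows.
Row 4 update in column b: 1 − 1·(1/3) = 2/3.

2/3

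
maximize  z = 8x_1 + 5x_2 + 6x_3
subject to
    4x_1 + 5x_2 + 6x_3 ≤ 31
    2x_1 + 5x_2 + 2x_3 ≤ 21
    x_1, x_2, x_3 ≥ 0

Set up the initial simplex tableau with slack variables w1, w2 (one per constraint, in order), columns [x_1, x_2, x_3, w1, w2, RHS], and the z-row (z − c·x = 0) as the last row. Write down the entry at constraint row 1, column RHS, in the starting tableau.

The RHS of constraint 1 is b_1 = 31.

31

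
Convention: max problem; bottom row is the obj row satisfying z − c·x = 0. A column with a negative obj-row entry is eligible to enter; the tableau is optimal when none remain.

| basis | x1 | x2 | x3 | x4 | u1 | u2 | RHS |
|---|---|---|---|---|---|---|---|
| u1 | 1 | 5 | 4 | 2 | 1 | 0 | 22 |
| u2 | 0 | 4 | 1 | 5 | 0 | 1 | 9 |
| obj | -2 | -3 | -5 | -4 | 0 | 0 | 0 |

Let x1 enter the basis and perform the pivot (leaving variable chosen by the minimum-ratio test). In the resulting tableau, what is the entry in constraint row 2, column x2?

4

Ratio test on column x1 — row 1: 22/1 = 22; row 2: entry 0 ≤ 0. Minimum is 22 at row 1 (u1 leaves); pivot element 1.
Divide row 1 by 1; eliminate column x1 from the other rows.
Row 2 update in column x2: 4 − 0·5 = 4.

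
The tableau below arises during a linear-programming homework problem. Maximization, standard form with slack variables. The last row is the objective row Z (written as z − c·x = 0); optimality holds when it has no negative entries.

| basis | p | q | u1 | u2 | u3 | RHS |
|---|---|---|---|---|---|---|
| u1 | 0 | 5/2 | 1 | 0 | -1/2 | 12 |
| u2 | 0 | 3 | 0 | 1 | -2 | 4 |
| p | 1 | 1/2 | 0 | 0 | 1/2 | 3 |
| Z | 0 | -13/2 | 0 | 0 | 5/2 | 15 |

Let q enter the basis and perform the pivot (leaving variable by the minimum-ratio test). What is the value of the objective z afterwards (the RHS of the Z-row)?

Ratio test on column q — row 1: 12/(5/2) = 24/5; row 2: 4/3 = 4/3; row 3: 3/(1/2) = 6. Minimum is 4/3 at row 2 (u2 leaves); pivot element 3.
Pivot on row 2; the Z-row RHS becomes 15 − (-13/2)·(4/3) = 71/3.

71/3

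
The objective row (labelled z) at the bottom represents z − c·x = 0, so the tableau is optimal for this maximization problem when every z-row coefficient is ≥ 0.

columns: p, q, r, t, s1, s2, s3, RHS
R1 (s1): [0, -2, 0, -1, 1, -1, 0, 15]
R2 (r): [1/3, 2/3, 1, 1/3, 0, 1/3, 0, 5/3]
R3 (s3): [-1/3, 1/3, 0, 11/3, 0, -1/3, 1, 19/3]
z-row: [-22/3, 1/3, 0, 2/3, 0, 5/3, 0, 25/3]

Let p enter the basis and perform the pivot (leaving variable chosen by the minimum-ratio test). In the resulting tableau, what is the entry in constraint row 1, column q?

Ratio test on column p — row 1: entry 0 ≤ 0; row 2: (5/3)/(1/3) = 5; row 3: entry -1/3 ≤ 0. Minimum is 5 at row 2 (r leaves); pivot element 1/3.
Divide row 2 by 1/3; eliminate column p from the other rows.
Row 1 update in column q: -2 − 0·2 = -2.

-2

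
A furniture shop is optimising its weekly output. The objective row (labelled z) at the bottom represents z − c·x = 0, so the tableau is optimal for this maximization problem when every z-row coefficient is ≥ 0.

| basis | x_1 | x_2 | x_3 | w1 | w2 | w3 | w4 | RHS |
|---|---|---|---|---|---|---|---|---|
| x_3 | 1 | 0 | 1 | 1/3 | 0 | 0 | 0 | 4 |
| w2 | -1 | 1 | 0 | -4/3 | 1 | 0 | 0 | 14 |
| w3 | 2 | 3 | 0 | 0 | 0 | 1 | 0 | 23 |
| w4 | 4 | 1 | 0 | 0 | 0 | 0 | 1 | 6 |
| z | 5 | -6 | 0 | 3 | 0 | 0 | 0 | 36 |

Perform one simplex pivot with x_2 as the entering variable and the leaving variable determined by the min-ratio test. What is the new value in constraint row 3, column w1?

0

Ratio test on column x_2 — row 1: entry 0 ≤ 0; row 2: 14/1 = 14; row 3: 23/3 = 23/3; row 4: 6/1 = 6. Minimum is 6 at row 4 (w4 leaves); pivot element 1.
Divide row 4 by 1; eliminate column x_2 from the other rows.
Row 3 update in column w1: 0 − 3·0 = 0.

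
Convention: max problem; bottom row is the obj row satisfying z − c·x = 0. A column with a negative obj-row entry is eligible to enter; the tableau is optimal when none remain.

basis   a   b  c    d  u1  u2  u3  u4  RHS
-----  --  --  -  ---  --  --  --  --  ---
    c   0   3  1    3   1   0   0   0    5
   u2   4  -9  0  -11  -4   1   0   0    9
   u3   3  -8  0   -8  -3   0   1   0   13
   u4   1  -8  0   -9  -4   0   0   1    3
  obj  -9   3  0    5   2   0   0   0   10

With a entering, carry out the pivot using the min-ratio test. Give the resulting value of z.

Ratio test on column a — row 1: entry 0 ≤ 0; row 2: 9/4 = 9/4; row 3: 13/3 = 13/3; row 4: 3/1 = 3. Minimum is 9/4 at row 2 (u2 leaves); pivot element 4.
Pivot on row 2; the obj-row RHS becomes 10 − (-9)·(9/4) = 121/4.

121/4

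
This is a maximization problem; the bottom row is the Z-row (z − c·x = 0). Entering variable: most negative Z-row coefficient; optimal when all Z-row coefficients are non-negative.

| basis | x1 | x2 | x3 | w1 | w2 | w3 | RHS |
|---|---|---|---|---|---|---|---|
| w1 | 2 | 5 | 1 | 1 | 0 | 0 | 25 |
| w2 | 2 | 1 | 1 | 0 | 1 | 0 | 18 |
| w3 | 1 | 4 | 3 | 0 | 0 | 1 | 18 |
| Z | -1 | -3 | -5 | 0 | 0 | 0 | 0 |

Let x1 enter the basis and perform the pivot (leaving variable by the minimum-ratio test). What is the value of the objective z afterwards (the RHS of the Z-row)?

Ratio test on column x1 — row 1: 25/2 = 25/2; row 2: 18/2 = 9; row 3: 18/1 = 18. Minimum is 9 at row 2 (w2 leaves); pivot element 2.
Pivot on row 2; the Z-row RHS becomes 0 − (-1)·9 = 9.

9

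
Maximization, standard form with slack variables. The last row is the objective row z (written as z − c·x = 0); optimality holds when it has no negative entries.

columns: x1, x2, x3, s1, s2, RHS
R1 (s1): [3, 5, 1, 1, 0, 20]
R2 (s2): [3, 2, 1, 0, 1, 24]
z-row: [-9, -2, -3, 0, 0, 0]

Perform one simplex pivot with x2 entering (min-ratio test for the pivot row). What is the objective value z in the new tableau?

8

Ratio test on column x2 — row 1: 20/5 = 4; row 2: 24/2 = 12. Minimum is 4 at row 1 (s1 leaves); pivot element 5.
Pivot on row 1; the z-row RHS becomes 0 − (-2)·4 = 8.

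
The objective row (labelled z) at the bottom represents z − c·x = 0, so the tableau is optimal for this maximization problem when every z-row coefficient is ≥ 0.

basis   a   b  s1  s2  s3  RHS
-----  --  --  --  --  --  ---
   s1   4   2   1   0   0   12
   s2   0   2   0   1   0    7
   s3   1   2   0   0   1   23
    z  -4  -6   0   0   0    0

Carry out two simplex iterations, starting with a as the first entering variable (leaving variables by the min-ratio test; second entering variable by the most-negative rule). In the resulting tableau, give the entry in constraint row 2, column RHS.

7/2

Ratio test on column a — row 1: 12/4 = 3; row 2: entry 0 ≤ 0; row 3: 23/1 = 23. Minimum is 3 at row 1 (s1 leaves); pivot element 4.
Divide row 1 by 4; eliminate column a from the other rows.
Second iteration: most negative z-row entry is -4 in column b, so b enters.
Ratio test on column b — row 1: 3/(1/2) = 6; row 2: 7/2 = 7/2; row 3: 20/(3/2) = 40/3. Minimum is 7/2 at row 2 (s2 leaves); pivot element 2.
Divide row 2 by 2; eliminate column b from the other rows.
After both pivots, the entry at constraint row 2, column RHS is 7/2.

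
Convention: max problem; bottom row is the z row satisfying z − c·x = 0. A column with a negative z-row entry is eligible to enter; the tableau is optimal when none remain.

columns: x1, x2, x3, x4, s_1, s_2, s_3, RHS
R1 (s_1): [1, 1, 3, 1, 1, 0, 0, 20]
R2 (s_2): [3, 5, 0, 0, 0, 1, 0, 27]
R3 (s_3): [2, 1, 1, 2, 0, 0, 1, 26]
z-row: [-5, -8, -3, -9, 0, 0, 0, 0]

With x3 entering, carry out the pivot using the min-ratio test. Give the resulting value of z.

20

Ratio test on column x3 — row 1: 20/3 = 20/3; row 2: entry 0 ≤ 0; row 3: 26/1 = 26. Minimum is 20/3 at row 1 (s_1 leaves); pivot element 3.
Pivot on row 1; the z-row RHS becomes 0 − (-3)·(20/3) = 20.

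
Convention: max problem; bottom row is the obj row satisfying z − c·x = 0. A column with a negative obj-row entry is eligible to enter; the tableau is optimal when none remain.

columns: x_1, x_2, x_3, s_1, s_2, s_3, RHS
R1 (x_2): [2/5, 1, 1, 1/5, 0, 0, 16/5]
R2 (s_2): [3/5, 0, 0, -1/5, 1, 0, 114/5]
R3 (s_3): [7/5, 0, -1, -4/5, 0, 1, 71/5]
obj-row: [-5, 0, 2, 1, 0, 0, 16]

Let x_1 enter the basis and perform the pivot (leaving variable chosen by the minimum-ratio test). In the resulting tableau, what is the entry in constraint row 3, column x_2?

Ratio test on column x_1 — row 1: (16/5)/(2/5) = 8; row 2: (114/5)/(3/5) = 38; row 3: (71/5)/(7/5) = 71/7. Minimum is 8 at row 1 (x_2 leaves); pivot element 2/5.
Divide row 1 by 2/5; eliminate column x_1 from the other rows.
Row 3 update in column x_2: 0 − (7/5)·(5/2) = -7/2.

-7/2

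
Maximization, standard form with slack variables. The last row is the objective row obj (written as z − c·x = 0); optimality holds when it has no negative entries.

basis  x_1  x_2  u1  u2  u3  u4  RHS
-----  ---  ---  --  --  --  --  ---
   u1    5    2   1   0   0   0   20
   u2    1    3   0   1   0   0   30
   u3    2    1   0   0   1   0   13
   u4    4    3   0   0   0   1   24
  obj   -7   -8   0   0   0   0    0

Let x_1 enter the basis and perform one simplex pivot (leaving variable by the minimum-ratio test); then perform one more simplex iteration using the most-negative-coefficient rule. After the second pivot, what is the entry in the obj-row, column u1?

Ratio test on column x_1 — row 1: 20/5 = 4; row 2: 30/1 = 30; row 3: 13/2 = 13/2; row 4: 24/4 = 6. Minimum is 4 at row 1 (u1 leaves); pivot element 5.
Divide row 1 by 5; eliminate column x_1 from the other rows.
Second iteration: most negative obj-row entry is -26/5 in column x_2, so x_2 enters.
Ratio test on column x_2 — row 1: 4/(2/5) = 10; row 2: 26/(13/5) = 10; row 3: 5/(1/5) = 25; row 4: 8/(7/5) = 40/7. Minimum is 40/7 at row 4 (u4 leaves); pivot element 7/5.
Divide row 4 by 7/5; eliminate column x_2 from the other rows.
After both pivots, the entry at the obj-row, column u1 is -11/7.

-11/7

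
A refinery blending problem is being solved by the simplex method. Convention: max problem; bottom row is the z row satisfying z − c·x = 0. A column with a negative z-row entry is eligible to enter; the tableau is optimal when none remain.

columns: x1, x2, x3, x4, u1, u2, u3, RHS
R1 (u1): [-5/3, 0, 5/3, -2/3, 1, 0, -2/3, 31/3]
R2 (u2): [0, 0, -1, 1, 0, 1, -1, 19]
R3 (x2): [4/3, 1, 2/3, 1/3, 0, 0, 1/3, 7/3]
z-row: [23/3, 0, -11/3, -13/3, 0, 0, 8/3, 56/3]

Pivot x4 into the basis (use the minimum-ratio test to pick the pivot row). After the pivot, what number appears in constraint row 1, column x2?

2

Ratio test on column x4 — row 1: entry -2/3 ≤ 0; row 2: 19/1 = 19; row 3: (7/3)/(1/3) = 7. Minimum is 7 at row 3 (x2 leaves); pivot element 1/3.
Divide row 3 by 1/3; eliminate column x4 from the other rows.
Row 1 update in column x2: 0 − (-2/3)·3 = 2.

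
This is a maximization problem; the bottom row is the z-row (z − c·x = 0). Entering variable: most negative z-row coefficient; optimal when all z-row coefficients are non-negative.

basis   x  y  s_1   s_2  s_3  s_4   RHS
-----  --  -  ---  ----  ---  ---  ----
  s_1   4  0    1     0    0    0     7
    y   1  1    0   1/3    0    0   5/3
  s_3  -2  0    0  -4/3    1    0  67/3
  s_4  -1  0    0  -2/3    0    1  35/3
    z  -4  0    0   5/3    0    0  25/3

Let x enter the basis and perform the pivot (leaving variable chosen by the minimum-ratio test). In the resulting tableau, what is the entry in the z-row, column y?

4

Ratio test on column x — row 1: 7/4 = 7/4; row 2: (5/3)/1 = 5/3; row 3: entry -2 ≤ 0; row 4: entry -1 ≤ 0. Minimum is 5/3 at row 2 (y leaves); pivot element 1.
Divide row 2 by 1; eliminate column x from the other rows.
z-row update in column y: 0 − (-4)·1 = 4.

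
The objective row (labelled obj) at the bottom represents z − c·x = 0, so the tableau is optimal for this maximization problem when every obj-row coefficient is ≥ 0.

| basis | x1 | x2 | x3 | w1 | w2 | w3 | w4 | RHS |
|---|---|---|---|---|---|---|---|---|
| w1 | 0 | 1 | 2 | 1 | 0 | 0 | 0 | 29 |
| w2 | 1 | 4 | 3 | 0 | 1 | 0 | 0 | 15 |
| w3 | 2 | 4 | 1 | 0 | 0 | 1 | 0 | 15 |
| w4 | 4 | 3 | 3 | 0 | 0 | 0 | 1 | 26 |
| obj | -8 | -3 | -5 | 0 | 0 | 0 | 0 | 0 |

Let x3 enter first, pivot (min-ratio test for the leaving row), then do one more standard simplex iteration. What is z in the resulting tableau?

Ratio test on column x3 — row 1: 29/2 = 29/2; row 2: 15/3 = 5; row 3: 15/1 = 15; row 4: 26/3 = 26/3. Minimum is 5 at row 2 (w2 leaves); pivot element 3.
Pivot on row 2; the obj-row RHS becomes 0 − (-5)·5 = 25.
Next entering variable (most negative obj-row entry -19/3): x1.
Ratio test on column x1 — row 1: entry -2/3 ≤ 0; row 2: 5/(1/3) = 15; row 3: 10/(5/3) = 6; row 4: 11/3 = 11/3. Minimum is 11/3 at row 4 (w4 leaves); pivot element 3.
After the second pivot the obj-row RHS is 25 − (-19/3)·(11/3) = 434/9.

434/9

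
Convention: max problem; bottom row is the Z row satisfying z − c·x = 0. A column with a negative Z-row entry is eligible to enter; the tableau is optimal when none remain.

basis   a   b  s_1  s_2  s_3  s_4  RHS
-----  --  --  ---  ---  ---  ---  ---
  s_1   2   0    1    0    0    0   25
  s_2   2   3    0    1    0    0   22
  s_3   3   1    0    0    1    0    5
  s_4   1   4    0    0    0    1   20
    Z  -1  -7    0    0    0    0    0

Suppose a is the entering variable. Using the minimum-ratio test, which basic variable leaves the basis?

s_3

Column a entries and ratios — s_1: 25/2 = 25/2; s_2: 22/2 = 11; s_3: 5/3 = 5/3; s_4: 20/1 = 20.
Smallest ratio is 5/3 in the row of s_3, so s_3 leaves.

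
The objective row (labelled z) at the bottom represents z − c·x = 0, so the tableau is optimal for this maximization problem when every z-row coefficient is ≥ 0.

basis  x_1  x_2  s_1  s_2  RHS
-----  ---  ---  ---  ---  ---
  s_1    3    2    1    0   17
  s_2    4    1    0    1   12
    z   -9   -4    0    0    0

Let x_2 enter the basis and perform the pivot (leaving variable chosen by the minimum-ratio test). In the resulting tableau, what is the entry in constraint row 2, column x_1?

Ratio test on column x_2 — row 1: 17/2 = 17/2; row 2: 12/1 = 12. Minimum is 17/2 at row 1 (s_1 leaves); pivot element 2.
Divide row 1 by 2; eliminate column x_2 from the other rows.
Row 2 update in column x_1: 4 − 1·(3/2) = 5/2.

5/2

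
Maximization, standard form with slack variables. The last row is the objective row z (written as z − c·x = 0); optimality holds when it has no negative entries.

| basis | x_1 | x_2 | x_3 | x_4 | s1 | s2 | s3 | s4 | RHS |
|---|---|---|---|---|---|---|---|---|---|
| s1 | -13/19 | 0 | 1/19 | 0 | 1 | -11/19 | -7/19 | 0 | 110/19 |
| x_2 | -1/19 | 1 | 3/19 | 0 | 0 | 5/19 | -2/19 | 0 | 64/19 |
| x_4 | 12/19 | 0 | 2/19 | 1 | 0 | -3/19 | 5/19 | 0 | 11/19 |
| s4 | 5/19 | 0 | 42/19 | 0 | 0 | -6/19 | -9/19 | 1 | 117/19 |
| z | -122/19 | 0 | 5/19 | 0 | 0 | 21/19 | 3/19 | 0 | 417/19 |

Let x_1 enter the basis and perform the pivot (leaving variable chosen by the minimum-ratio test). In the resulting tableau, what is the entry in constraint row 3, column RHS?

11/12

Ratio test on column x_1 — row 1: entry -13/19 ≤ 0; row 2: entry -1/19 ≤ 0; row 3: (11/19)/(12/19) = 11/12; row 4: (117/19)/(5/19) = 117/5. Minimum is 11/12 at row 3 (x_4 leaves); pivot element 12/19.
Divide row 3 by 12/19; eliminate column x_1 from the other rows.
In the new row 3, the RHS entry is the old entry divided by the pivot: (11/19)/(12/19) = 11/12.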